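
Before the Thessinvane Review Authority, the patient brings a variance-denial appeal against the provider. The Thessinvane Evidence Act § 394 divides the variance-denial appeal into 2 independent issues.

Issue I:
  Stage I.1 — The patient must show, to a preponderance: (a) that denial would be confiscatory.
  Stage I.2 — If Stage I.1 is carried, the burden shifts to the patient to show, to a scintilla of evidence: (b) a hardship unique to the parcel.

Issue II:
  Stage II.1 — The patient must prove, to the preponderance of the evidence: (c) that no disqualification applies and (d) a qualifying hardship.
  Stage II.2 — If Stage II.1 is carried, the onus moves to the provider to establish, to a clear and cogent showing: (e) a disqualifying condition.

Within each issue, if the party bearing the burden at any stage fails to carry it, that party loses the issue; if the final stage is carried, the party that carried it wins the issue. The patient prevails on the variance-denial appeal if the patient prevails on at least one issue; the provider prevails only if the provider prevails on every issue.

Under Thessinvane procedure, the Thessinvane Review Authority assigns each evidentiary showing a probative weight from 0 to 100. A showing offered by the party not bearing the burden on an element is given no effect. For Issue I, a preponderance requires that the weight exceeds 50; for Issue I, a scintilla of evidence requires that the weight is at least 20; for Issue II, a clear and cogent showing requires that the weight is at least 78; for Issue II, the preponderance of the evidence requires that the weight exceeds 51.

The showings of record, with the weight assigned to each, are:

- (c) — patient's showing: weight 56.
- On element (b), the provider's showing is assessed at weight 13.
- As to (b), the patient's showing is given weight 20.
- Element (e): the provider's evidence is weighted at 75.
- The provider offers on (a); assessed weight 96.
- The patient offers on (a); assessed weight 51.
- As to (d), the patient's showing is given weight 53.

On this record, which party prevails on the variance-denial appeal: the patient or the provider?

— Issue I —
Stage I.1 — burden on patient; standard: a preponderance (weight exceeds 50).
    (a): 51 (provider's 96 disregarded) > 50 [met]
  All elements met. The patient retains the burden for Stage I.2.
Stage I.2 — burden on patient; standard: a scintilla of evidence (weight is at least 20).
    (b): 20 (provider's 13 disregarded) ≥ 20 [met]
  Stage I.2 carried; the final stage is satisfied.
With every stage satisfied, the patient prevails on this issue.
— Issue II —
At Stage II.1 the patient must meet the preponderance of the evidence (weight exceeds 51): on (c) the weight is 56, which does exceed 51, so (c) meets the standard; on (d) the weight is 53, which does exceed 51, so (d) meets the standard.
  Stage II.1 carried; the burden shifts to the provider.
At Stage II.2 the provider must meet a clear and cogent showing (weight is at least 78): on (e) the weight is 75, < 78, so (e) does not meet the standard.
  Stage II.2 not carried; the provider fails its burden.
The analysis ends at Stage II.2; the patient prevails on this issue.
Per-issue: Issue I → patient; Issue II → patient. The patient must prevail on at least one issue; overall, the patient prevails.

patient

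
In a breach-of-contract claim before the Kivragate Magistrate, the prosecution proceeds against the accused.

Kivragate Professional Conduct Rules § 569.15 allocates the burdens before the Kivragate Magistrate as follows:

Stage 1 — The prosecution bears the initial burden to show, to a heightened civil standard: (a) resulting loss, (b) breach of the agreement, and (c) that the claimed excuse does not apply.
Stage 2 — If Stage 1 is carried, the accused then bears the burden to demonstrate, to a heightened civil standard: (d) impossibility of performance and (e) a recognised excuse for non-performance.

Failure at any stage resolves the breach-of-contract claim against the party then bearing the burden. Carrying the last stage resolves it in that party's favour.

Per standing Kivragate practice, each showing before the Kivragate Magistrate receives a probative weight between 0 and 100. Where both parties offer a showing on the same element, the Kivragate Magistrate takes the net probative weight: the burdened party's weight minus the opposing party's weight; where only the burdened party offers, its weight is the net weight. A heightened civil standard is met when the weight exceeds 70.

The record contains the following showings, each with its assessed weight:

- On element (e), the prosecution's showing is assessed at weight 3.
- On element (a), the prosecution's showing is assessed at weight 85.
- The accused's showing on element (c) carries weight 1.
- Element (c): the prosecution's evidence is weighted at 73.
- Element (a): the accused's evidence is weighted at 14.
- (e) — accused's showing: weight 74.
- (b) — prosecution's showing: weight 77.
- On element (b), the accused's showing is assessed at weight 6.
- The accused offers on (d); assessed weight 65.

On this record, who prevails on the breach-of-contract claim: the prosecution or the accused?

prosecution

At Stage 1 the prosecution must meet a heightened civil standard (weight exceeds 70): on (a) the weight is 85 less the opposing 14 gives net 71, which does exceed 70, so (a) meets the standard; on (b) the weight is 77 less the opposing 6 gives net 71, > 70, so (b) meets the standard; on (c) the weight is 73 less the opposing 1 gives net 72, which does exceed 70, so (c) meets the standard.
  All elements met. The burden passes to the accused.
At Stage 2 the accused must meet a heightened civil standard (weight exceeds 70): on (d) the weight is 65, which does not exceed 70, so (d) does not meet the standard; on (e) the weight is 74 less the opposing 3 gives net 71, > 70, so (e) meets the standard.
  Stage 2 not carried; the accused fails its burden.
The prosecution prevails.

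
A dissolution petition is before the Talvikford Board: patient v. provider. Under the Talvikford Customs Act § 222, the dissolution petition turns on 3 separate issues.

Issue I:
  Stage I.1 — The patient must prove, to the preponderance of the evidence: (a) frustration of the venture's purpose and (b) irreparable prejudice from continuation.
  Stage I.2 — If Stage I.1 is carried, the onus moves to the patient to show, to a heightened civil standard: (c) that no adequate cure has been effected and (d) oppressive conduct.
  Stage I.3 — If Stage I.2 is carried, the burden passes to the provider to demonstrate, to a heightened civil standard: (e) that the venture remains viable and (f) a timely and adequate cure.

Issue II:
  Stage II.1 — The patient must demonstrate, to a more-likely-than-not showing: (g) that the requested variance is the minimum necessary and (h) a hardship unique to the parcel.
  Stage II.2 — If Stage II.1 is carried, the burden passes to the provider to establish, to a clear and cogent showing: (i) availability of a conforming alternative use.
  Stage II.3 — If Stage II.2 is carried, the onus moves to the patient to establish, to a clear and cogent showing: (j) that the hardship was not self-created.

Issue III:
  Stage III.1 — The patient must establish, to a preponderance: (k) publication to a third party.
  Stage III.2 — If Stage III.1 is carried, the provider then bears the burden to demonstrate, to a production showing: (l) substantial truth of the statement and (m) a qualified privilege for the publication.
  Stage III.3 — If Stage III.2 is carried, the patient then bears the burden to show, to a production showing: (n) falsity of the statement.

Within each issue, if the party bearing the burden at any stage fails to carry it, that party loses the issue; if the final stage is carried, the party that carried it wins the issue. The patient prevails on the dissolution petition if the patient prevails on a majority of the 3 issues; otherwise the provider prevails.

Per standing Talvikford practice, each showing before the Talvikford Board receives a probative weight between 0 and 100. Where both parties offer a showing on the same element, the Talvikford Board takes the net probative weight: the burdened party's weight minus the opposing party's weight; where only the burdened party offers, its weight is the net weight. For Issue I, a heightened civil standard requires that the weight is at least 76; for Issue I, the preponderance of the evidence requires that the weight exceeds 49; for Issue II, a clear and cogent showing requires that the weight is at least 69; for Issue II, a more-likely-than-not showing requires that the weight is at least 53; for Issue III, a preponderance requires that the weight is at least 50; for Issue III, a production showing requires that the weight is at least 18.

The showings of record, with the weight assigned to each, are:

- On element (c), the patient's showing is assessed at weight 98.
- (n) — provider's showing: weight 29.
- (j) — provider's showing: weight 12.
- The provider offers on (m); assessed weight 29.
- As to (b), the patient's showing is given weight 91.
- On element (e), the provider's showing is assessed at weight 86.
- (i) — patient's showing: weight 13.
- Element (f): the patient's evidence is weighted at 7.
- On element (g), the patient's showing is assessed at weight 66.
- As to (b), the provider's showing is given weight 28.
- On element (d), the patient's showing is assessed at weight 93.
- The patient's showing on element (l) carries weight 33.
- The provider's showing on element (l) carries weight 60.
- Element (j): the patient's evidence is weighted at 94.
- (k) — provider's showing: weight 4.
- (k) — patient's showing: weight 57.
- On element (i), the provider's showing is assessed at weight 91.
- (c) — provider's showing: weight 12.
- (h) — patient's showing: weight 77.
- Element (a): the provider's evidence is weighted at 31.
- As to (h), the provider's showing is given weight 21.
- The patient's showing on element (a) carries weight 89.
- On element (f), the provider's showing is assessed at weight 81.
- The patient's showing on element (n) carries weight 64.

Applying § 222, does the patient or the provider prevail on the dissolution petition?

— Issue I —
Stage I.1 — burden on patient; standard: the preponderance of the evidence (weight exceeds 49).
    (a): 89 − 31 = 58 > 49 [met]
    (b): 91 − 28 = 63 > 49 [met]
  Stage I.1 is satisfied; the patient continues to bear the burden.
Stage I.2 — burden on patient; standard: a heightened civil standard (weight is at least 76).
    (c): 98 − 12 = 86 ≥ 76 [met]
    (d): 93 ≥ 76 [met]
  All elements met. The burden passes to the provider.
Stage I.3 — burden on provider; standard: a heightened civil standard (weight is at least 76).
    (e): 86 ≥ 76 [met]
    (f): 81 − 7 = 74 < 76 [not met]
  Stage I.3 not carried; the provider fails its burden.
The patient prevails on this issue.
— Issue II —
Stage II.1 — burden on patient; standard: a more-likely-than-not showing (weight is at least 53).
    (g): 66 ≥ 53 [met]
    (h): 77 − 21 = 56 ≥ 53 [met]
  Stage II.1 carried; the burden shifts to the provider.
Stage II.2 — burden on provider; standard: a clear and cogent showing (weight is at least 69).
    (i): 91 − 13 = 78 ≥ 69 [met]
  The provider carries Stage II.2; the patient now bears the burden.
Stage II.3 — burden on patient; standard: a clear and cogent showing (weight is at least 69).
    (j): 94 − 12 = 82 ≥ 69 [met]
  The patient carries the last stage.
All stages carried — the patient prevails on this issue.
— Issue III —
At Stage III.1 the patient must meet a preponderance (weight is at least 50): on (k) the weight is 57 less the opposing 4 gives net 53, which does reach 50, so (k) meets the standard.
  The patient carries Stage III.1; the provider now bears the burden.
At Stage III.2 the provider must meet a production showing (weight is at least 18): on (l) the weight is 60 less the opposing 33 gives net 27, which does reach 18, so (l) meets the standard; on (m) the weight is 29, ≥ 18, so (m) meets the standard.
  Stage III.2 is satisfied; the onus moves to the patient.
At Stage III.3 the patient must meet a production showing (weight is at least 18): on (n) the weight is 64 less the opposing 29 gives net 35, ≥ 18, so (n) meets the standard.
  The patient carries the last stage.
All stages carried — the patient prevails on this issue.
Per-issue: Issue I → patient; Issue II → patient; Issue III → patient. The patient must prevail on a majority of issues; overall, the patient prevails.

patient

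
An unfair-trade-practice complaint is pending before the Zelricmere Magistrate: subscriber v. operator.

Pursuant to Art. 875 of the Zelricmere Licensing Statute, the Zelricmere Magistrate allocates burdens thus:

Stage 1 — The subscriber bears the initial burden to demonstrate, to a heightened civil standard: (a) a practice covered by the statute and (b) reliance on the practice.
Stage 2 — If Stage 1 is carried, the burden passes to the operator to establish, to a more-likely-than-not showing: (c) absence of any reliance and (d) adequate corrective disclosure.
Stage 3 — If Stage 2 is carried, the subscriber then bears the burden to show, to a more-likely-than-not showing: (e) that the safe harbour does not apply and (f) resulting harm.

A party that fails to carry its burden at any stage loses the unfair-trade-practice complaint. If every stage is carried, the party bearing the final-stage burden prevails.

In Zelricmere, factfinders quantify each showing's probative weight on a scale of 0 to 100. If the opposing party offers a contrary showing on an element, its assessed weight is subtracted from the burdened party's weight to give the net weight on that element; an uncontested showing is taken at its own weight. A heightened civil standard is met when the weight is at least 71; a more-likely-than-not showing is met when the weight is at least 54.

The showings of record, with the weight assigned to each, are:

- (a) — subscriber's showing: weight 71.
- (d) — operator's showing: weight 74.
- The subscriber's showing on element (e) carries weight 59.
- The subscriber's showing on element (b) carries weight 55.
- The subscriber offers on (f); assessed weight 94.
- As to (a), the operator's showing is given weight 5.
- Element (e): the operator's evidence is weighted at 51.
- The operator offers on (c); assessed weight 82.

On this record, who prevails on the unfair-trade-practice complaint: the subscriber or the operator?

operator

At Stage 1 the subscriber must meet a heightened civil standard (weight is at least 71): on (a) the weight is 71 less the opposing 5 gives net 66, which does not reach 71, so (a) does not meet the standard; on (b) the weight is 55, which does not reach 71, so (b) does not meet the standard.
  The subscriber does not carry Stage 1.
So the operator prevails.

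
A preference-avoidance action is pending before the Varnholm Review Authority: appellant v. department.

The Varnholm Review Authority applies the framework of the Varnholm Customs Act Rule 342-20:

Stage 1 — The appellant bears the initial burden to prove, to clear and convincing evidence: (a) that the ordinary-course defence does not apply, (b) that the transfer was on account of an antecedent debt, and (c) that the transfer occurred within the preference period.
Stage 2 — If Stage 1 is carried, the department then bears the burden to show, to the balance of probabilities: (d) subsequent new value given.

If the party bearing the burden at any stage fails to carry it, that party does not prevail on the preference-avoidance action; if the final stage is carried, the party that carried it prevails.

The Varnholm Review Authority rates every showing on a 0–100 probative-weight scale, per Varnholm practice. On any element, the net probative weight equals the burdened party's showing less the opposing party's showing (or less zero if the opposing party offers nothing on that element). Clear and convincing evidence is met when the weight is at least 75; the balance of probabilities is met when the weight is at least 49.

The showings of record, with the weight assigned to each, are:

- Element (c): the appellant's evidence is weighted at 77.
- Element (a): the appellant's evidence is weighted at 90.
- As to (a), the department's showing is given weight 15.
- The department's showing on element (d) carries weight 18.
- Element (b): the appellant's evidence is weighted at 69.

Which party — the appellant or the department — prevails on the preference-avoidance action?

department

At Stage 1 the appellant must meet clear and convincing evidence (weight is at least 75): on (a) the weight is 90 less the opposing 15 gives net 75, which does reach 75, so (a) meets the standard; on (b) the weight is 69, < 75, so (b) does not meet the standard; on (c) the weight is 77, which does reach 75, so (c) meets the standard.
  Stage 1 not carried; the appellant fails its burden.
So the department prevails.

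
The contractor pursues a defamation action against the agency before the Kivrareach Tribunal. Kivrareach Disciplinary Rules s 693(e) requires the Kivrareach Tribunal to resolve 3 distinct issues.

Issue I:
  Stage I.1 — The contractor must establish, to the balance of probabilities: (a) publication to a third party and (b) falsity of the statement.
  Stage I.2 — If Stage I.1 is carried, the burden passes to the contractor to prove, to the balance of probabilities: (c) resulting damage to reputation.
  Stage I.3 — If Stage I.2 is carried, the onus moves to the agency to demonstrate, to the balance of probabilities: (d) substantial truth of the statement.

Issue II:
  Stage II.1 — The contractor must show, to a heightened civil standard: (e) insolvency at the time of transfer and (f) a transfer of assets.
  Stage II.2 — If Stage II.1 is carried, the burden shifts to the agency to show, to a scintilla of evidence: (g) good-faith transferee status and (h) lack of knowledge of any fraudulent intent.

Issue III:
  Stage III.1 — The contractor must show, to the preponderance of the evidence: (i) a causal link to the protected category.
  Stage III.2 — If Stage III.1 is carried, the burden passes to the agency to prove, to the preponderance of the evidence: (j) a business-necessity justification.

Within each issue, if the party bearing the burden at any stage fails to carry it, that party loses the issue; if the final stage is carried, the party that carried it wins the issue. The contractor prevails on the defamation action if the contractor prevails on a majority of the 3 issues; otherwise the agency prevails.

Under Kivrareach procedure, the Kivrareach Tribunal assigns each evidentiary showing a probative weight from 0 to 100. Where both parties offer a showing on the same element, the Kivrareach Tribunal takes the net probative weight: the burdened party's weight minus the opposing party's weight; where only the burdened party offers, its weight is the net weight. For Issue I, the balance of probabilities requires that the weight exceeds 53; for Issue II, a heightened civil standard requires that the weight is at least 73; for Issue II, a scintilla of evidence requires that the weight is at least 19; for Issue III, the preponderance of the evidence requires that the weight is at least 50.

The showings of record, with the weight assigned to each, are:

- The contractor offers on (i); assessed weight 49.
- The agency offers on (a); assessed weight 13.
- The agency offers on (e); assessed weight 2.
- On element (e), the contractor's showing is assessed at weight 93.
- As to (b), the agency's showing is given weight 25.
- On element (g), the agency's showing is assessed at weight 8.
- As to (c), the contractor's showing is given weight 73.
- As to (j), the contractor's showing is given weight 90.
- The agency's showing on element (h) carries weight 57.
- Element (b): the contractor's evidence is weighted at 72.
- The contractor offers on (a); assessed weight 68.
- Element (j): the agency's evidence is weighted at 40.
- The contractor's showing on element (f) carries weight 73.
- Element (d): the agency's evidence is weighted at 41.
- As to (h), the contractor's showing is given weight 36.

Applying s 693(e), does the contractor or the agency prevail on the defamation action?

agency

— Issue I —
Stage I.1 (contractor, the balance of probabilities, weight exceeds 53): (a) net 68−13=55 > 53 — meets; (b) net 72−25=47 ≤ 53 — fails.
  Stage I.1 not carried; the contractor fails its burden.
The agency prevails on this issue.
— Issue II —
Stage II.1 — burden on contractor; standard: a heightened civil standard (weight is at least 73).
    (e): 93 − 2 = 91 ≥ 73 [met]
    (f): 73 ≥ 73 [met]
  All elements met. The burden passes to the agency.
Stage II.2 — burden on agency; standard: a scintilla of evidence (weight is at least 19).
    (g): 8 < 19 [not met]
    (h): 57 − 36 = 21 ≥ 19 [met]
  The agency does not carry Stage II.2.
The analysis ends at Stage II.2; the contractor prevails on this issue.
— Issue III —
Stage III.1 (contractor, the preponderance of the evidence, weight is at least 50): (i) 49 < 50 — fails.
  Stage III.1 not carried; the contractor fails its burden.
The agency prevails on this issue.
Per-issue: Issue I → agency; Issue II → contractor; Issue III → agency. The contractor must prevail on a majority of issues; overall, the agency prevails.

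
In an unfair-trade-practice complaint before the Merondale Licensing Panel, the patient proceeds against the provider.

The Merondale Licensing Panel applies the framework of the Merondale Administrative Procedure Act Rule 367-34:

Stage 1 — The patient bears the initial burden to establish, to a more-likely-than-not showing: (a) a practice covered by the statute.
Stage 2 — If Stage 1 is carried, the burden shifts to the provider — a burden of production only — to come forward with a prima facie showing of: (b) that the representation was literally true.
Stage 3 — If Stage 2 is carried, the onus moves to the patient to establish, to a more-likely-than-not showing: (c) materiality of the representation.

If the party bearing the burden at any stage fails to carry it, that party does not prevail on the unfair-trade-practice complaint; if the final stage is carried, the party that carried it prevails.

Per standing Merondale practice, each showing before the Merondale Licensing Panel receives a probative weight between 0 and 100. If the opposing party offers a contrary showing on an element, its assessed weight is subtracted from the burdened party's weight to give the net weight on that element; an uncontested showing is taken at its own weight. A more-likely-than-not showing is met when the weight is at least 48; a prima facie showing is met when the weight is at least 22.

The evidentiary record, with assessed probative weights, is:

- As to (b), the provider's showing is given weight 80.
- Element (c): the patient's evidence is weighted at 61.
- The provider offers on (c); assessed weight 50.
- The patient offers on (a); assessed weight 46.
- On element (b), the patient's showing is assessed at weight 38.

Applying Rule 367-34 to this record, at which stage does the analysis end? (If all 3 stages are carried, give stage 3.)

At Stage 1 the patient must meet a more-likely-than-not showing (weight is at least 48): on (a) the weight is 46, which does not reach 48, so (a) does not meet the standard.
  The patient does not carry Stage 1.
The analysis ends at Stage 1; the provider prevails.

stage 1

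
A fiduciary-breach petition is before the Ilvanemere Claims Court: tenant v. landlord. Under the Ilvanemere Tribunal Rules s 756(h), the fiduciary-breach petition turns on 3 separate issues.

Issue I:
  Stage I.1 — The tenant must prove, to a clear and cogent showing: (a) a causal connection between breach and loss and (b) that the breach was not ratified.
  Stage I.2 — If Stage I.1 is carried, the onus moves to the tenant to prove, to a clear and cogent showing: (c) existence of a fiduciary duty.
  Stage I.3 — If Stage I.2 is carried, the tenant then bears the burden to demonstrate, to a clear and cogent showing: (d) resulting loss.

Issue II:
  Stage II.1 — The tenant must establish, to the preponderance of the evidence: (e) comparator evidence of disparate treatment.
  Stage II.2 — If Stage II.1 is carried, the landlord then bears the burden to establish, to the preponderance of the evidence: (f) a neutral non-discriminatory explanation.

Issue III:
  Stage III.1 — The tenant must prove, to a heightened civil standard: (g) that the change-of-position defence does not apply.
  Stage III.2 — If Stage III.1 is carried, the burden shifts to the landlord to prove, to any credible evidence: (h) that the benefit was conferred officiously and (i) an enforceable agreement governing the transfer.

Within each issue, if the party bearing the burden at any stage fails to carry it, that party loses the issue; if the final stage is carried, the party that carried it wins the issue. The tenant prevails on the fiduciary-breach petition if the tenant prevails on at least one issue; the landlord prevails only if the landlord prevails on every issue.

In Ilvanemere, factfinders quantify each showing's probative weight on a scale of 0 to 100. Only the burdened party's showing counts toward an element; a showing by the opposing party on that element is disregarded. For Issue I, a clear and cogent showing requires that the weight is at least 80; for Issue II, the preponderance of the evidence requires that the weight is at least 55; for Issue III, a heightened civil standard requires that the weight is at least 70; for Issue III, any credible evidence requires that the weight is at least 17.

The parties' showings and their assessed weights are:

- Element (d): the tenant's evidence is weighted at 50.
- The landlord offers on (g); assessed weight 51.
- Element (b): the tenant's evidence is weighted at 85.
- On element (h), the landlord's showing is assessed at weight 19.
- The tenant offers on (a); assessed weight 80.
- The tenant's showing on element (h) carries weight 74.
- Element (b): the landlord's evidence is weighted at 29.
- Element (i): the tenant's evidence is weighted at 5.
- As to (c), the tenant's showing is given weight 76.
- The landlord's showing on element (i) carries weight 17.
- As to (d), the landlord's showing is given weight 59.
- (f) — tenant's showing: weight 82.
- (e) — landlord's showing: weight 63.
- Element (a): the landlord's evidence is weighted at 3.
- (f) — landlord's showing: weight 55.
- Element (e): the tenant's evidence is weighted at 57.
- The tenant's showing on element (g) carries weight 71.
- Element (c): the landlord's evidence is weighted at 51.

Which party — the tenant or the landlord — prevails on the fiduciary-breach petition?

— Issue I —
Stage I.1 — burden on tenant; standard: a clear and cogent showing (weight is at least 80).
    (a): 80 (landlord's 3 disregarded) ≥ 80 [met]
    (b): 85 (landlord's 29 disregarded) ≥ 80 [met]
  Stage I.1 is satisfied; the tenant continues to bear the burden.
Stage I.2 — burden on tenant; standard: a clear and cogent showing (weight is at least 80).
    (c): 76 (landlord's 51 disregarded) < 80 [not met]
  Stage I.2 not carried; the tenant fails its burden.
The analysis ends at Stage I.2; the landlord prevails on this issue.
— Issue II —
At Stage II.1 the tenant must meet the preponderance of the evidence (weight is at least 55): on (e) the weight is 57 (the landlord's 63 is given no effect), which does reach 55, so (e) meets the standard.
  The tenant carries Stage II.1; the landlord now bears the burden.
At Stage II.2 the landlord must meet the preponderance of the evidence (weight is at least 55): on (f) the weight is 55 (the tenant's 82 is given no effect), ≥ 55, so (f) meets the standard.
  All elements met at the final stage.
All stages carried — the landlord prevails on this issue.
— Issue III —
Stage III.1 (tenant, a heightened civil standard, weight is at least 70): (g) 71 (landlord's 51 disregarded) ≥ 70 — meets.
  Stage III.1 is satisfied; the onus moves to the landlord.
Stage III.2 (landlord, any credible evidence, weight is at least 17): (h) 19 (tenant's 74 disregarded) ≥ 17 — meets; (i) 17 (tenant's 5 disregarded) ≥ 17 — meets.
  Stage III.2 carried; the final stage is satisfied.
All stages carried — the landlord prevails on this issue.
Per-issue: Issue I → landlord; Issue II → landlord; Issue III → landlord. The tenant must prevail on at least one issue; overall, the landlord prevails.

landlord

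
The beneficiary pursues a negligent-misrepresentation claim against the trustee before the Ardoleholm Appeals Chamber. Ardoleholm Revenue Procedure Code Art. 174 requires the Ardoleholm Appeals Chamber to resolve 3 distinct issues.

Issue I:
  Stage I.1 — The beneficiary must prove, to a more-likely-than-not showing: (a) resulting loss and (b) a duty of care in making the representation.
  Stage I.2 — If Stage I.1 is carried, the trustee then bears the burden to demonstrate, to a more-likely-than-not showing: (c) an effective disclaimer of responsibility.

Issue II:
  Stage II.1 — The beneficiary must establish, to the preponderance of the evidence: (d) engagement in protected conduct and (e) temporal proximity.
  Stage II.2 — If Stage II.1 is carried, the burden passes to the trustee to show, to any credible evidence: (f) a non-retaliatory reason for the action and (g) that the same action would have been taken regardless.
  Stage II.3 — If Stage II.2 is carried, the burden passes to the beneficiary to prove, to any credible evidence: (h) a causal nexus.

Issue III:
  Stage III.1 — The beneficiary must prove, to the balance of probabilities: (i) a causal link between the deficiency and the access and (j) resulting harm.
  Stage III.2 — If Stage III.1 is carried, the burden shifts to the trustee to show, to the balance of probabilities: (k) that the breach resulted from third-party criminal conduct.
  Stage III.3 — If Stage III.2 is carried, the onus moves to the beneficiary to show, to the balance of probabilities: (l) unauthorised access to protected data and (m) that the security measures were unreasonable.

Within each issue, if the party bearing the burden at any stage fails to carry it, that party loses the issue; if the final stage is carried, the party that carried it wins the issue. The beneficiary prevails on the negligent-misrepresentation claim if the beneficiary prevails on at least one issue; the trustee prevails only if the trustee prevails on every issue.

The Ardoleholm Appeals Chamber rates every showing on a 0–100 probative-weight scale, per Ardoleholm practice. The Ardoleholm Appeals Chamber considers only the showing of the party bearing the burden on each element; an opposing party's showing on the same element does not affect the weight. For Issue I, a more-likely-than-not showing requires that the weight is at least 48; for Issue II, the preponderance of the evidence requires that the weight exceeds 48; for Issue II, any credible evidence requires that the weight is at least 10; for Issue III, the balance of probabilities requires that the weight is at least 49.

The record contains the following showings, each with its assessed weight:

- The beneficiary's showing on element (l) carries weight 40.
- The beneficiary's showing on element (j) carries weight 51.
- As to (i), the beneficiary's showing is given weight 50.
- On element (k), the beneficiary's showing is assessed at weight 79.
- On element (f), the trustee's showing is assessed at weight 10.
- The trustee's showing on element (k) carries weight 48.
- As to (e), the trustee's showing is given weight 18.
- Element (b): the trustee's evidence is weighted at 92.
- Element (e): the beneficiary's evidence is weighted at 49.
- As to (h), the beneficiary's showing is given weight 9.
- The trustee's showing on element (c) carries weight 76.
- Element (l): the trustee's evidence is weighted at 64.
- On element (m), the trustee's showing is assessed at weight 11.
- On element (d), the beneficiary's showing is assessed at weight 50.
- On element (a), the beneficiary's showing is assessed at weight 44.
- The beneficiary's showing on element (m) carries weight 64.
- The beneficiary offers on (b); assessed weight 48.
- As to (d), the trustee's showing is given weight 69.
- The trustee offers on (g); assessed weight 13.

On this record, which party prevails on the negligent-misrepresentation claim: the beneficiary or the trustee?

beneficiary

— Issue I —
Stage I.1 — burden on beneficiary; standard: a more-likely-than-not showing (weight is at least 48).
    (a): 44 < 48 [not met]
    (b): 48 (trustee's 92 disregarded) ≥ 48 [met]
  The beneficiary does not carry Stage I.1.
The trustee prevails on this issue.
— Issue II —
Stage II.1 — burden on beneficiary; standard: the preponderance of the evidence (weight exceeds 48).
    (d): 50 (trustee's 69 disregarded) > 48 [met]
    (e): 49 (trustee's 18 disregarded) > 48 [met]
  The beneficiary carries Stage II.1; the trustee now bears the burden.
Stage II.2 — burden on trustee; standard: any credible evidence (weight is at least 10).
    (f): 10 ≥ 10 [met]
    (g): 13 ≥ 10 [met]
  The trustee carries Stage II.2; the beneficiary now bears the burden.
Stage II.3 — burden on beneficiary; standard: any credible evidence (weight is at least 10).
    (h): 9 < 10 [not met]
  Stage II.3 not carried; the beneficiary fails its burden.
The trustee prevails on this issue.
— Issue III —
At Stage III.1 the beneficiary must meet the balance of probabilities (weight is at least 49): on (i) the weight is 50, ≥ 49, so (i) meets the standard; on (j) the weight is 51, ≥ 49, so (j) meets the standard.
  Stage III.1 carried; the burden shifts to the trustee.
At Stage III.2 the trustee must meet the balance of probabilities (weight is at least 49): on (k) the weight is 48 (the beneficiary's 79 is given no effect), < 49, so (k) does not meet the standard.
  The trustee does not carry Stage III.2.
The beneficiary prevails on this issue.
Per-issue: Issue I → trustee; Issue II → trustee; Issue III → beneficiary. The beneficiary must prevail on at least one issue; overall, the beneficiary prevails.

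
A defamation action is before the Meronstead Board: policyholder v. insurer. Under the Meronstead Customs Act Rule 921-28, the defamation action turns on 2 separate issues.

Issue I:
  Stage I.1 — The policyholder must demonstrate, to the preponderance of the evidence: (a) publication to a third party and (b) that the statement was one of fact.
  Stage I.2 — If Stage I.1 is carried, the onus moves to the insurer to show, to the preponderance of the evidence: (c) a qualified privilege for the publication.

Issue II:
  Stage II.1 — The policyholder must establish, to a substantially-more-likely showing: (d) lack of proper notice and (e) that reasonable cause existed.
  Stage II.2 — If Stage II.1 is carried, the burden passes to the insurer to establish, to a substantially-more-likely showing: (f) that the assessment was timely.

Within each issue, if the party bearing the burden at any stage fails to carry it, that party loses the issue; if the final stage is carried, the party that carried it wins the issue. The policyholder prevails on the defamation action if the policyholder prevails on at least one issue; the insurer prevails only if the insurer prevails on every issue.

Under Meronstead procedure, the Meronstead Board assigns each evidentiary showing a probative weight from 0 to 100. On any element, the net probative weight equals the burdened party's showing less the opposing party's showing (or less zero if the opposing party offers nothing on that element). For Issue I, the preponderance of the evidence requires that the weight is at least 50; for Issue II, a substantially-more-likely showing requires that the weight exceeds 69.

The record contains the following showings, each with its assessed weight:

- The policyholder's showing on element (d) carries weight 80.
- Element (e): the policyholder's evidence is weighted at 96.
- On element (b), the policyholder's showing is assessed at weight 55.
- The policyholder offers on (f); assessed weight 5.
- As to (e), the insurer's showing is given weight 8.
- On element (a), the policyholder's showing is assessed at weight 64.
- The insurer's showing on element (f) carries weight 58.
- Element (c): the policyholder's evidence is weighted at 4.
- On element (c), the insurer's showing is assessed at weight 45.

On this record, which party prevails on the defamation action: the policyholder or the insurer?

— Issue I —
At Stage I.1 the policyholder must meet the preponderance of the evidence (weight is at least 50): on (a) the weight is 64, which does reach 50, so (a) meets the standard; on (b) the weight is 55, which does reach 50, so (b) meets the standard.
  The policyholder carries Stage I.1; the insurer now bears the burden.
At Stage I.2 the insurer must meet the preponderance of the evidence (weight is at least 50): on (c) the weight is 45 less the opposing 4 gives net 41, < 50, so (c) does not meet the standard.
  The insurer does not carry Stage I.2.
The analysis ends at Stage I.2; the policyholder prevails on this issue.
— Issue II —
At Stage II.1 the policyholder must meet a substantially-more-likely showing (weight exceeds 69): on (d) the weight is 80, > 69, so (d) meets the standard; on (e) the weight is 96 less the opposing 8 gives net 88, > 69, so (e) meets the standard.
  Stage II.1 is satisfied; the onus moves to the insurer.
At Stage II.2 the insurer must meet a substantially-more-likely showing (weight exceeds 69): on (f) the weight is 58 less the opposing 5 gives net 53, ≤ 69, so (f) does not meet the standard.
  Not every element is met, so the insurer fails to carry Stage II.2.
So the policyholder prevails on this issue.
Per-issue: Issue I → policyholder; Issue II → policyholder. The policyholder must prevail on at least one issue; overall, the policyholder prevails.

policyholder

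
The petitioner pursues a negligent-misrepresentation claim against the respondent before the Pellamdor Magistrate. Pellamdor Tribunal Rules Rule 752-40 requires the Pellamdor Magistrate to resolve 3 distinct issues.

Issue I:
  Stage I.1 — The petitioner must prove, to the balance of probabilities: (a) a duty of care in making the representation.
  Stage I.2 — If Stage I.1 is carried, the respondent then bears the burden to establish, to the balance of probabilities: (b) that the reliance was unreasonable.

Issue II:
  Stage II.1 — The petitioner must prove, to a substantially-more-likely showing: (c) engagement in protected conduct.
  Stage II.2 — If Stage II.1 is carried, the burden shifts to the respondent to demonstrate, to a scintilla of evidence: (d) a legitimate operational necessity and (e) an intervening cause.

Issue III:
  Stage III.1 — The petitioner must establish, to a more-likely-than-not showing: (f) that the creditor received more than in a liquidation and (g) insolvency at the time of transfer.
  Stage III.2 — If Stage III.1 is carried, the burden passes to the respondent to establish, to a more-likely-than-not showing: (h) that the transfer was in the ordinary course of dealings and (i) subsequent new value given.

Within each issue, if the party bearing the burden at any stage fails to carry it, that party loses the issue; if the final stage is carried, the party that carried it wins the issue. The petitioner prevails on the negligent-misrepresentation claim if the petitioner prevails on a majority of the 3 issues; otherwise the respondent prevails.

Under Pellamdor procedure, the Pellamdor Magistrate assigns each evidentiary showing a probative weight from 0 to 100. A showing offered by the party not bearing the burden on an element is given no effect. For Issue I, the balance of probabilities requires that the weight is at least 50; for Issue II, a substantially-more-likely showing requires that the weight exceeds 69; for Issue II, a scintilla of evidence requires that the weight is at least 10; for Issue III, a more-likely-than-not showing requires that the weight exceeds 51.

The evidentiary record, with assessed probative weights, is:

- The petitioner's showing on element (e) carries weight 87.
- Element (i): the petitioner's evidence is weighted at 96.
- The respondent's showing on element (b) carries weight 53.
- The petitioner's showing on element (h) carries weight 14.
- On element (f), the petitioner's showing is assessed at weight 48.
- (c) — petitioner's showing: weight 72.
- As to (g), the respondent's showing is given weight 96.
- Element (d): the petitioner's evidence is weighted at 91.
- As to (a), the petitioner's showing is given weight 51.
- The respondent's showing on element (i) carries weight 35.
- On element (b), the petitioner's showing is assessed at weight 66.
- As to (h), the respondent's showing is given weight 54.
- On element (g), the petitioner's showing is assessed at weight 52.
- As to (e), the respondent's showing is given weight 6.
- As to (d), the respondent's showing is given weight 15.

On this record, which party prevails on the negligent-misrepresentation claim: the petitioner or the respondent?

respondent

— Issue I —
Stage I.1 — burden on petitioner; standard: the balance of probabilities (weight is at least 50).
    (a): 51 ≥ 50 [met]
  Stage I.1 carried; the burden shifts to the respondent.
Stage I.2 — burden on respondent; standard: the balance of probabilities (weight is at least 50).
    (b): 53 (petitioner's 66 disregarded) ≥ 50 [met]
  The respondent carries the last stage.
With every stage satisfied, the respondent prevails on this issue.
— Issue II —
Stage II.1 (petitioner, a substantially-more-likely showing, weight exceeds 69): (c) 72 > 69 — meets.
  Stage II.1 is satisfied; the onus moves to the respondent.
Stage II.2 (respondent, a scintilla of evidence, weight is at least 10): (d) 15 (petitioner's 91 disregarded) ≥ 10 — meets; (e) 6 (petitioner's 87 disregarded) < 10 — fails.
  Not every element is met, so the respondent fails to carry Stage II.2.
So the petitioner prevails on this issue.
— Issue III —
Stage III.1 — burden on petitioner; standard: a more-likely-than-not showing (weight exceeds 51).
    (f): 48 ≤ 51 [not met]
    (g): 52 (respondent's 96 disregarded) > 51 [met]
  The petitioner does not carry Stage III.1.
The analysis ends at Stage III.1; the respondent prevails on this issue.
Per-issue: Issue I → respondent; Issue II → petitioner; Issue III → respondent. The petitioner must prevail on a majority of issues; overall, the respondent prevails.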